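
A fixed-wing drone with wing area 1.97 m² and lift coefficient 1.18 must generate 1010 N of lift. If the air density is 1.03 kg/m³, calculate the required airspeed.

v = 29 m/s

L = ½ρv²S·CL ⇒ v = √(2L/(ρ·S·CL))
v = √(2 × 1010 / (1.03 × 1.97 × 1.18)) = √843.7 = 29 m/s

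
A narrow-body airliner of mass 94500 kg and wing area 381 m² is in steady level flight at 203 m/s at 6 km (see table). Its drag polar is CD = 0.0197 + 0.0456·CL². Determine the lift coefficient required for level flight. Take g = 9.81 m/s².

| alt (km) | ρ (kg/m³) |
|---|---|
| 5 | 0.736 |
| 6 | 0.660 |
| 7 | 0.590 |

CL = 0.179

At 6 km, from the table: ρ = 0.660 kg/m³.
Weight W = mg = 94500 × 9.81 = 9.2704×10^5 N; in level flight L = W.
Dynamic pressure q = 0.5 × 0.66 × 203² = 13600 Pa.
CL = W/(q·S) = 9.2704×10^5 / (13600 × 381) = 0.1789.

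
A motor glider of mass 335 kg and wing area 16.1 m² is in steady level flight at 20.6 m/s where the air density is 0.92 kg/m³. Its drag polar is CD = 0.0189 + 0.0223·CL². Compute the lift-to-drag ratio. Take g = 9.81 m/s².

L/D = 24.2

Level flight ⇒ L = W = m·g = 335 × 9.81 = 3286.4 N.
q = ½ρv² = ½ × 0.92 × 20.6² = 195.2 Pa.
Required CL = L/(qS) = 3286.4/(195.2·16.1) = 1.046.
CD = 0.0189 + 0.0223 × 1.046² = 0.04328.
L/D = CL/CD = 1.046 / 0.04328 = 24.2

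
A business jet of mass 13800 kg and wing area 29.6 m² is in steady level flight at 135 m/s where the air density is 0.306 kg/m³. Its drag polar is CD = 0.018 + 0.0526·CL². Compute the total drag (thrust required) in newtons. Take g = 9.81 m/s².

Level flight ⇒ L = W = m·g = 13800 × 9.81 = 1.3538×10^5 N.
q = ½ρv² = ½ × 0.306 × 135² = 2788 Pa.
CL = W/(q·S) = 1.3538×10^5 / (2788 × 29.6) = 1.64.
CD = 0.018 + 0.0526 × 1.64² = 0.1595.
D = q·S·CD = 2788 × 29.6 × 0.1595 = 13170 N

D = 13200 N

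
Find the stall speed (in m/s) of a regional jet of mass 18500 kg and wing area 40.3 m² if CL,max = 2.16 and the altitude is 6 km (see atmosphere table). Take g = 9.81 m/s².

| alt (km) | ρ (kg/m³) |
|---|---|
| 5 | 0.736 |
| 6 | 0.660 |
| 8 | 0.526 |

At 6 km, from the table: ρ = 0.660 kg/m³.
Stall occurs when L = W at CL,max. W = mg = 18500 × 9.81 = 1.815×10^5 N.
From L = ½ρV²S·CL,max = W: V_stall = √(2W/(ρSCL,max)) = √(2·1.815×10^5/(0.66·40.3·2.16))
V_stall = √6318 = 79.5 m/s

V_stall = 79.5 m/s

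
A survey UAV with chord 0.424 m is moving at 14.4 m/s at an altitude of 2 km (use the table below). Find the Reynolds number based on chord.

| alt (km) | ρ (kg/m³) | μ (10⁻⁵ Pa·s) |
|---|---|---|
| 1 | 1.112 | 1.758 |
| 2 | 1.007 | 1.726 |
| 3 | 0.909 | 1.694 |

At 2 km, from the table: ρ = 1.007 kg/m³, μ = 1.726×10⁻⁵ Pa·s.
Re = ρ·v·c/μ = 1.007 × 14.4 × 0.424 / (1.726×10⁻⁵) = 3.56×10^5

Re = 3.56×10^5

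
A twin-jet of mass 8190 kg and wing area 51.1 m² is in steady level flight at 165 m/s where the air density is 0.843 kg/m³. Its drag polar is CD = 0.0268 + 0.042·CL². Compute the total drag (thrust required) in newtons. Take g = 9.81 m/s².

Weight W = mg = 8190 × 9.81 = 80344 N; in level flight L = W.
Dynamic pressure q = 0.5 × 0.843 × 165² = 11480 Pa.
CL = 2W/(ρv²S) = 2×80344/(0.843×165²×51.1) = 0.137.
CD = 0.0268 + 0.042 × 0.137² = 0.02759.
D = q·S·CD = 11480 × 51.1 × 0.02759 = 16180 N

D = 16200 N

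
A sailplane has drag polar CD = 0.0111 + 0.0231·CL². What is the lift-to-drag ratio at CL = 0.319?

L/D = 23.7

CD = 0.0111 + 0.0231 × 0.319² = 0.01345
L/D = CL/CD = 0.319 / 0.01345 = 23.7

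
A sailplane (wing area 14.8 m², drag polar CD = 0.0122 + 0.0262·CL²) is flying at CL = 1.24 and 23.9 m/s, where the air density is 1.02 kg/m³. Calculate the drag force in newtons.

D = 226 N

CD = 0.0122 + 0.0262 × 1.24² = 0.05249
D = ½ρv²S·CD = ½ × 1.02 × 23.9² × 14.8 × 0.05249 = 226 N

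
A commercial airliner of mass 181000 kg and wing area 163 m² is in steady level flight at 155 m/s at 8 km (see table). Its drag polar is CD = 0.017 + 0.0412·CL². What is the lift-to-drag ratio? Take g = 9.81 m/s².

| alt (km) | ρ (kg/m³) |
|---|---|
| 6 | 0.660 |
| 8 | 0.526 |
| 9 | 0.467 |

At 8 km, from the table: ρ = 0.526 kg/m³.
In steady level flight, lift balances weight: W = mg = 181000 × 9.81 = 1.7756×10^6 N.
q = ½ρv² = ½ × 0.526 × 155² = 6319 Pa.
CL = 2W/(ρv²S) = 2×1.7756×10^6/(0.526×155²×163) = 1.724.
CD = 0.017 + 0.0412 × 1.724² = 0.1395.
L/D = CL/CD = 1.724 / 0.1395 = 12.4

L/D = 12.4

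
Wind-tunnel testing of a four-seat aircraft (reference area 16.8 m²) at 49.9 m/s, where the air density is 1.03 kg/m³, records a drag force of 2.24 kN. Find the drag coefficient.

From D = ½ρv²S·CD, rearranging gives CD = 2D/(ρv²S).
CD = 2 × 2240 / (1.03 × 49.9² × 16.8) = 0.104

CD = 0.104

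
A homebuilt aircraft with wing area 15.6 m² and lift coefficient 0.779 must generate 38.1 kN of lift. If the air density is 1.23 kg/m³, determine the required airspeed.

L = ½ρv²S·CL ⇒ v = √(2L/(ρ·S·CL))
v = √(2 × 38100 / (1.23 × 15.6 × 0.779)) = √5098 = 71.4 m/s

v = 71.4 m/s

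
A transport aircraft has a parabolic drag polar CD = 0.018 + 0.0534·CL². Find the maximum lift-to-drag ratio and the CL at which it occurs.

(L/D)max = 16.1, at CL = 0.581

For CD = CD0 + K·CL², (L/D)max occurs at CL* = √(CD0/K) and equals 1/(2√(K·CD0)).
(L/D)max = 1/(2√(0.0534 × 0.018)) = 1/(2 × 0.031) = 16.1
CL* = √(0.018/0.0534) = 0.581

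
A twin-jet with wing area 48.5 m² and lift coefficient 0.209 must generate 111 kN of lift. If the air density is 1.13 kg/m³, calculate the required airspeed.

L = ½ρv²S·CL ⇒ v = √(2L/(ρ·S·CL))
v = √(2 × 1.11×10^5 / (1.13 × 48.5 × 0.209)) = √19380 = 139 m/s

v = 139 m/s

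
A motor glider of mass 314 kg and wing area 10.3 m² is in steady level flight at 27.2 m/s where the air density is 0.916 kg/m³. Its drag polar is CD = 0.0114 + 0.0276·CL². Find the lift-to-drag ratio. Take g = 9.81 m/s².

Level flight ⇒ L = W = m·g = 314 × 9.81 = 3080.3 N.
Dynamic pressure q = 0.5 × 0.916 × 27.2² = 338.8 Pa.
Required CL = L/(qS) = 3080.3/(338.8·10.3) = 0.8826.
CD = 0.0114 + 0.0276 × 0.8826² = 0.0329.
L/D = CL/CD = 0.8826 / 0.0329 = 26.8

L/D = 26.8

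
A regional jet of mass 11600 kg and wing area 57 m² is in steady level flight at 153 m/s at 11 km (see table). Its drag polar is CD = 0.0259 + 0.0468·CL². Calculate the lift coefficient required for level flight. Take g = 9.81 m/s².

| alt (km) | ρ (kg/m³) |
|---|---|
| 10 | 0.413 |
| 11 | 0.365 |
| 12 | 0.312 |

CL = 0.467

At 11 km, from the table: ρ = 0.365 kg/m³.
In steady level flight, lift balances weight: W = mg = 11600 × 9.81 = 1.138×10^5 N.
Dynamic pressure q = 0.5 × 0.365 × 153² = 4272 Pa.
CL = W/(q·S) = 1.138×10^5 / (4272 × 57) = 0.4673.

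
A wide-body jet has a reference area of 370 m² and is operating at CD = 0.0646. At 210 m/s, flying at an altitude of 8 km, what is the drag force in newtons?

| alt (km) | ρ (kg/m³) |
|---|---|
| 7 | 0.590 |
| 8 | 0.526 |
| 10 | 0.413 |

At 8 km, from the table: ρ = 0.526 kg/m³.
D = ½ρv²S·CD = ½ × 0.526 × 210² × 370 × 0.0646 = 2.77×10^5 N ≈ 277 kN

D = 2.77×10^5 N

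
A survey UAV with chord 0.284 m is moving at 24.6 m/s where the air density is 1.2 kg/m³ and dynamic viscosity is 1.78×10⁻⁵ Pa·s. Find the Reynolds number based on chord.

Re = ρ·v·c/μ = 1.2 × 24.6 × 0.284 / (1.78×10⁻⁵) = 4.71×10^5

Re = 4.71×10^5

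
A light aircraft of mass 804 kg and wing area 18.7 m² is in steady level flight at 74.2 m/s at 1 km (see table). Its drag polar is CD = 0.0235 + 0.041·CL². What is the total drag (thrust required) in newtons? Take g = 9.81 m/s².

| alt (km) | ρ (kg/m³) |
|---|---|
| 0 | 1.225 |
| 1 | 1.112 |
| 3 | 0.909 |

D = 1390 N

At 1 km, from the table: ρ = 1.112 kg/m³.
Level flight ⇒ L = W = m·g = 804 × 9.81 = 7887.2 N.
q = ½ρv² = ½ × 1.112 × 74.2² = 3061 Pa.
Required CL = L/(qS) = 7887.2/(3061·18.7) = 0.1378.
CD = 0.0235 + 0.041 × 0.1378² = 0.02428.
D = q·S·CD = 3061 × 18.7 × 0.02428 = 1390 N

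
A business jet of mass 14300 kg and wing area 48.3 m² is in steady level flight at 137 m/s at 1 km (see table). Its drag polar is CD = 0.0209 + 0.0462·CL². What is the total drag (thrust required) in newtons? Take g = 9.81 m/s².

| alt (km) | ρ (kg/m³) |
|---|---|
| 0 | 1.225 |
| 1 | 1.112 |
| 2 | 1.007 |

D = 12300 N

At 1 km, from the table: ρ = 1.112 kg/m³.
Level flight ⇒ L = W = m·g = 14300 × 9.81 = 1.4028×10^5 N.
Dynamic pressure q = 0.5 × 1.112 × 137² = 10440 Pa.
CL = W/(q·S) = 1.4028×10^5 / (10440 × 48.3) = 0.2783.
CD = 0.0209 + 0.0462 × 0.2783² = 0.02448.
D = q·S·CD = 10440 × 48.3 × 0.02448 = 12340 N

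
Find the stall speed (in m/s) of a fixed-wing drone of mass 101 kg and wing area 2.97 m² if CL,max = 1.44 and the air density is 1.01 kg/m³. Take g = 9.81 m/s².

At stall, lift equals weight: L = W = m·g = 101 × 9.81 = 990.8 N.
From L = ½ρV²S·CL,max = W: V_stall = √(2W/(ρSCL,max)) = √(2·990.8/(1.01·2.97·1.44))
V_stall = √458.8 = 21.4 m/s

V_stall = 21.4 m/s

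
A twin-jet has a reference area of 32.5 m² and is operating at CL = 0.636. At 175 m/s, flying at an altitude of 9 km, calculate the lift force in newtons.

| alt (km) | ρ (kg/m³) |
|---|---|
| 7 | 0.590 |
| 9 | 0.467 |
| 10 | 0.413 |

At 9 km, from the table: ρ = 0.467 kg/m³.
Dynamic pressure q = ½ρv² = ½ × 0.467 × 175² = 7151 Pa.
L = q·S·CL = 7151 × 32.5 × 0.636 = 1.48×10^5 N ≈ 148 kN

L = 1.48×10^5 N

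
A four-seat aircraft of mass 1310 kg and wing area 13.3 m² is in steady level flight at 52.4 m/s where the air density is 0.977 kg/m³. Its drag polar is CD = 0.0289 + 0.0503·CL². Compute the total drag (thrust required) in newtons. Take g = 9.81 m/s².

D = 981 N

In steady level flight, lift balances weight: W = mg = 1310 × 9.81 = 12851 N.
Dynamic pressure q = 0.5 × 0.977 × 52.4² = 1341 Pa.
CL = 2W/(ρv²S) = 2×12851/(0.977×52.4²×13.3) = 0.7204.
CD = 0.0289 + 0.0503 × 0.7204² = 0.055.
D = q·S·CD = 1341 × 13.3 × 0.055 = 981.2 N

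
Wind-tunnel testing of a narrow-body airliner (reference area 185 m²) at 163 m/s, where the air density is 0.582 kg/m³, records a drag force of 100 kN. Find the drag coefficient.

CD = 0.0699

From D = ½ρv²S·CD, rearranging gives CD = 2D/(ρv²S).
CD = 2 × 1×10^5 / (0.582 × 163² × 185) = 0.0699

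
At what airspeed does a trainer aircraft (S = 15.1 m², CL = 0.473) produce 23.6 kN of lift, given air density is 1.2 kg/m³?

L = ½ρv²S·CL ⇒ v = √(2L/(ρ·S·CL))
v = √(2 × 23600 / (1.2 × 15.1 × 0.473)) = √5507 = 74.2 m/s

v = 74.2 m/s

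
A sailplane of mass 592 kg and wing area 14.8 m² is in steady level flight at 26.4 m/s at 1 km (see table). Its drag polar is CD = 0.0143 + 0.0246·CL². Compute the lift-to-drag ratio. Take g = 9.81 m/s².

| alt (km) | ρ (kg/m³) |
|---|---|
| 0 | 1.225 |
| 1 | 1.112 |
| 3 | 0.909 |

At 1 km, from the table: ρ = 1.112 kg/m³.
Weight W = mg = 592 × 9.81 = 5807.5 N; in level flight L = W.
Dynamic pressure q = 0.5 × 1.112 × 26.4² = 387.5 Pa.
CL = W/(q·S) = 5807.5 / (387.5 × 14.8) = 1.013.
CD = 0.0143 + 0.0246 × 1.013² = 0.03952.
L/D = CL/CD = 1.013 / 0.03952 = 25.6

L/D = 25.6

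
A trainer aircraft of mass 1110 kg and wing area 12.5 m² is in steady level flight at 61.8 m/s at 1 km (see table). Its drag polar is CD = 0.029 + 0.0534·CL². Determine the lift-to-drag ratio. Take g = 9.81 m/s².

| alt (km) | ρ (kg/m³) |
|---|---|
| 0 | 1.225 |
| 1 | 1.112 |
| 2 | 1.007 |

L/D = 10.8

At 1 km, from the table: ρ = 1.112 kg/m³.
Weight W = mg = 1110 × 9.81 = 10889 N; in level flight L = W.
q = ½ρv² = ½ × 1.112 × 61.8² = 2123 Pa.
CL = W/(q·S) = 10889 / (2123 × 12.5) = 0.4102.
CD = 0.029 + 0.0534 × 0.4102² = 0.03799.
L/D = CL/CD = 0.4102 / 0.03799 = 10.8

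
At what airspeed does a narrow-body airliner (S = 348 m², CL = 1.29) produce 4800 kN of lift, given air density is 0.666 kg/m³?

v = 179 m/s

L = ½ρv²S·CL ⇒ v = √(2L/(ρ·S·CL))
v = √(2 × 4.8×10^6 / (0.666 × 348 × 1.29)) = √32110 = 179 m/s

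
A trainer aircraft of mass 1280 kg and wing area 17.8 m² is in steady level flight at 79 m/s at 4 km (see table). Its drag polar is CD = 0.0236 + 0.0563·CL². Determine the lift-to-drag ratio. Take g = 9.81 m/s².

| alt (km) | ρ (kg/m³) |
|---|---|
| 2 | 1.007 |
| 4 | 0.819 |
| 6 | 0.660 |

L/D = 9.9

At 4 km, from the table: ρ = 0.819 kg/m³.
In steady level flight, lift balances weight: W = mg = 1280 × 9.81 = 12557 N.
q = ½ρv² = ½ × 0.819 × 79² = 2556 Pa.
CL = W/(q·S) = 12557 / (2556 × 17.8) = 0.276.
CD = 0.0236 + 0.0563 × 0.276² = 0.02789.
L/D = CL/CD = 0.276 / 0.02789 = 9.9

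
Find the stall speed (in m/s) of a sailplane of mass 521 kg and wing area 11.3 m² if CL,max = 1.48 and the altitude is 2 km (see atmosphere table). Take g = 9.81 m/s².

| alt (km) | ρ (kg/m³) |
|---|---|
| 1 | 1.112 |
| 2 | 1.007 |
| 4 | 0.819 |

V_stall = 24.6 m/s

At 2 km, from the table: ρ = 1.007 kg/m³.
Stall occurs when L = W at CL,max. W = mg = 521 × 9.81 = 5111 N.
From L = ½ρV²S·CL,max = W: V_stall = √(2W/(ρSCL,max)) = √(2·5111/(1.007·11.3·1.48))
V_stall = √607 = 24.6 m/s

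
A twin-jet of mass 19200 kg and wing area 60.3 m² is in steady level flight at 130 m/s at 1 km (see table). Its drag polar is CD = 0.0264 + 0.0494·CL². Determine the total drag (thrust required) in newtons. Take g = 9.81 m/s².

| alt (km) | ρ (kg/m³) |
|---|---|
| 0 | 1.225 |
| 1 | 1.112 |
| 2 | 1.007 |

D = 18100 N

At 1 km, from the table: ρ = 1.112 kg/m³.
Weight W = mg = 19200 × 9.81 = 1.8835×10^5 N; in level flight L = W.
q = ½ρv² = ½ × 1.112 × 130² = 9396 Pa.
CL = W/(q·S) = 1.8835×10^5 / (9396 × 60.3) = 0.3324.
CD = 0.0264 + 0.0494 × 0.3324² = 0.03186.
D = q·S·CD = 9396 × 60.3 × 0.03186 = 18050 N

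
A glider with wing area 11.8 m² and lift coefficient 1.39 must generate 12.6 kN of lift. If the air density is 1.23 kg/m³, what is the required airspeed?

v = 35.3 m/s

L = ½ρv²S·CL ⇒ v = √(2L/(ρ·S·CL))
v = √(2 × 12600 / (1.23 × 11.8 × 1.39)) = √1249 = 35.3 m/s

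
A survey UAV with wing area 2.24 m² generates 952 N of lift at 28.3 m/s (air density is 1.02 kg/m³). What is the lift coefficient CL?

CL = 1.04

From L = ½ρv²S·CL, rearranging gives CL = 2L/(ρv²S).
CL = 2 × 952 / (1.02 × 28.3² × 2.24) = 1.04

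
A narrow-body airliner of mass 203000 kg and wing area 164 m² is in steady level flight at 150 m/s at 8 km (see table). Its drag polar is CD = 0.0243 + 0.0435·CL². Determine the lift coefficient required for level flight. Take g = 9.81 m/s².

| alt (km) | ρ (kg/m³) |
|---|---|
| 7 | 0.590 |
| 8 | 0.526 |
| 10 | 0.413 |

CL = 2.05

At 8 km, from the table: ρ = 0.526 kg/m³.
Weight W = mg = 203000 × 9.81 = 1.9914×10^6 N; in level flight L = W.
Dynamic pressure q = 0.5 × 0.526 × 150² = 5918 Pa.
CL = 2W/(ρv²S) = 2×1.9914×10^6/(0.526×150²×164) = 2.052.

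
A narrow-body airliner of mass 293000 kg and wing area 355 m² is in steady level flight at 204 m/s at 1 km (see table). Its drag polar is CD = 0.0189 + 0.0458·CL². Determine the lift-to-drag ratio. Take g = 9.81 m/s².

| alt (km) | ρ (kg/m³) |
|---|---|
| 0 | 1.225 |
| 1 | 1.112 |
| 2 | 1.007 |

At 1 km, from the table: ρ = 1.112 kg/m³.
Weight W = mg = 293000 × 9.81 = 2.8743×10^6 N; in level flight L = W.
q = ½ρv² = ½ × 1.112 × 204² = 23140 Pa.
CL = W/(q·S) = 2.8743×10^6 / (23140 × 355) = 0.3499.
CD = 0.0189 + 0.0458 × 0.3499² = 0.02451.
L/D = CL/CD = 0.3499 / 0.02451 = 14.3

L/D = 14.3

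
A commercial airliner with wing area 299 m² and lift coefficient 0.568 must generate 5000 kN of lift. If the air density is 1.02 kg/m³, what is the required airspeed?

L = ½ρv²S·CL ⇒ v = √(2L/(ρ·S·CL))
v = √(2 × 5×10^6 / (1.02 × 299 × 0.568)) = √57730 = 240 m/s

v = 240 m/s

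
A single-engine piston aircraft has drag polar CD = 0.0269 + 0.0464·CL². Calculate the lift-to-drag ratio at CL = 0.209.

CD = 0.0269 + 0.0464 × 0.209² = 0.02893
L/D = CL/CD = 0.209 / 0.02893 = 7.23

L/D = 7.23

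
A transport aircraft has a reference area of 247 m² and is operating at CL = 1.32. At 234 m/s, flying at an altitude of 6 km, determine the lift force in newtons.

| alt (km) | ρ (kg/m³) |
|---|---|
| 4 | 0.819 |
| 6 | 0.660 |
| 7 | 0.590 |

L = 5.89×10^6 N

At 6 km, from the table: ρ = 0.660 kg/m³.
L = ½ρv²S·CL = ½ × 0.66 × 234² × 247 × 1.32 = 5.89×10^6 N ≈ 5890 kN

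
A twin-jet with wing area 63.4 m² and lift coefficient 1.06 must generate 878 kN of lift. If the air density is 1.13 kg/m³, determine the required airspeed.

L = ½ρv²S·CL ⇒ v = √(2L/(ρ·S·CL))
v = √(2 × 8.78×10^5 / (1.13 × 63.4 × 1.06)) = √23120 = 152 m/s

v = 152 m/s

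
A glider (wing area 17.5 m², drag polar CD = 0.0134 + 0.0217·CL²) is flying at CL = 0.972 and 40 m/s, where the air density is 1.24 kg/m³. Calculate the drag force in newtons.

CD = 0.0134 + 0.0217 × 0.972² = 0.0339
D = ½ρv²S·CD = ½ × 1.24 × 40² × 17.5 × 0.0339 = 589 N

D = 589 N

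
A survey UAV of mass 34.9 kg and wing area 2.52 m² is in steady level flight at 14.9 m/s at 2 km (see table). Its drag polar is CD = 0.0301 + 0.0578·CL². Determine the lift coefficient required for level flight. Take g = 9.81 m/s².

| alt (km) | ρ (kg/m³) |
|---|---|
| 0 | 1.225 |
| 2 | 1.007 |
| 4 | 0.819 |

At 2 km, from the table: ρ = 1.007 kg/m³.
Weight W = mg = 34.9 × 9.81 = 342.37 N; in level flight L = W.
Dynamic pressure q = 0.5 × 1.007 × 14.9² = 111.8 Pa.
CL = W/(q·S) = 342.37 / (111.8 × 2.52) = 1.215.

CL = 1.22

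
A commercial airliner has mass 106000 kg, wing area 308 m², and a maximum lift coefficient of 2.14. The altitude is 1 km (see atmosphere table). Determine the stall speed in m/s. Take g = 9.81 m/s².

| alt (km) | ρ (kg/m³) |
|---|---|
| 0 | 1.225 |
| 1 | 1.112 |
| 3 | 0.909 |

V_stall = 53.3 m/s

At 1 km, from the table: ρ = 1.112 kg/m³.
Weight W = mg = 106000 × 9.81 = 1.04×10^6 N.
V_stall = √(2W/(ρ·S·CL,max)) = √(2 × 1.04×10^6 / (1.112 × 308 × 2.14))
V_stall = √2837 = 53.3 m/s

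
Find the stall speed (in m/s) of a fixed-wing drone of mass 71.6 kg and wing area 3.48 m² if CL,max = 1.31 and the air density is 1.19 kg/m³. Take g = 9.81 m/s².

V_stall = 16.1 m/s

Weight W = mg = 71.6 × 9.81 = 702.4 N.
V_stall = √(2W/(ρ·S·CL,max)) = √(2 × 702.4 / (1.19 × 3.48 × 1.31))
V_stall = √258.9 = 16.1 m/s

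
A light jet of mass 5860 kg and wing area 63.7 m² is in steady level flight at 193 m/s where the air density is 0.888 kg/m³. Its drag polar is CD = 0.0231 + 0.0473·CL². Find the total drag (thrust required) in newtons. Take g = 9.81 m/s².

D = 24500 N

Level flight ⇒ L = W = m·g = 5860 × 9.81 = 57487 N.
Dynamic pressure q = 0.5 × 0.888 × 193² = 16540 Pa.
CL = W/(q·S) = 57487 / (16540 × 63.7) = 0.05457.
CD = 0.0231 + 0.0473 × 0.05457² = 0.02324.
D = q·S·CD = 16540 × 63.7 × 0.02324 = 24480 N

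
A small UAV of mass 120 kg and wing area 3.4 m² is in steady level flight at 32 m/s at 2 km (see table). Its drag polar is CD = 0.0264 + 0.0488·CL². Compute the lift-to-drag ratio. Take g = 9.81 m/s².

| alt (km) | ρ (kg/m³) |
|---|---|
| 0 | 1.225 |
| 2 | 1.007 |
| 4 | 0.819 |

At 2 km, from the table: ρ = 1.007 kg/m³.
Weight W = mg = 120 × 9.81 = 1177.2 N; in level flight L = W.
Dynamic pressure q = 0.5 × 1.007 × 32² = 515.6 Pa.
Required CL = L/(qS) = 1177.2/(515.6·3.4) = 0.6715.
CD = 0.0264 + 0.0488 × 0.6715² = 0.04841.
L/D = CL/CD = 0.6715 / 0.04841 = 13.9

L/D = 13.9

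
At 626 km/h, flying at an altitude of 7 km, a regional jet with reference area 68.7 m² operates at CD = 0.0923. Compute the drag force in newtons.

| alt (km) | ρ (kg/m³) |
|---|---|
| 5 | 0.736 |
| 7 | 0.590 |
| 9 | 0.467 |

D = 56600 N

At 7 km, from the table: ρ = 0.590 kg/m³.
Convert speed: v = 626 km/h ÷ 3.6 = 173.9 m/s.
D = ½ρv²S·CD = ½ × 0.59 × 173.9² × 68.7 × 0.0923 = 56600 N ≈ 56.6 kN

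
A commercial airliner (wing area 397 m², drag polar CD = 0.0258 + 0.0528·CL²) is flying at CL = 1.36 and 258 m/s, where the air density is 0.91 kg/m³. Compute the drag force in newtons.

CD = 0.0258 + 0.0528 × 1.36² = 0.1235
D = ½ρv²S·CD = ½ × 0.91 × 258² × 397 × 0.1235 = 1.48×10^6 N

D = 1.48×10^6 N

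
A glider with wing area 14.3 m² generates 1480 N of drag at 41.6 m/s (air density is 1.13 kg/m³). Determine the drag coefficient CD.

From D = ½ρv²S·CD, rearranging gives CD = 2D/(ρv²S).
CD = 2 × 1480 / (1.13 × 41.6² × 14.3) = 0.106

CD = 0.106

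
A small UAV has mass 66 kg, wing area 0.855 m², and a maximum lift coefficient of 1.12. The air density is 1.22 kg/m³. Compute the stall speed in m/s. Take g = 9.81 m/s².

V_stall = 33.3 m/s

Stall occurs when L = W at CL,max. W = mg = 66 × 9.81 = 647.5 N.
V_stall = √(2W/(ρ·S·CL,max)) = √(2 × 647.5 / (1.22 × 0.855 × 1.12))
V_stall = √1108 = 33.3 m/s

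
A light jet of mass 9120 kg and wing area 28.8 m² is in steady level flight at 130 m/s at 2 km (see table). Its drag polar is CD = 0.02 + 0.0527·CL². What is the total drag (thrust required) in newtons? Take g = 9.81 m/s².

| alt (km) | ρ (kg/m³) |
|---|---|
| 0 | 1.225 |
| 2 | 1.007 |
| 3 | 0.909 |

At 2 km, from the table: ρ = 1.007 kg/m³.
Weight W = mg = 9120 × 9.81 = 89467 N; in level flight L = W.
Dynamic pressure q = 0.5 × 1.007 × 130² = 8509 Pa.
CL = W/(q·S) = 89467 / (8509 × 28.8) = 0.3651.
CD = 0.02 + 0.0527 × 0.3651² = 0.02702.
D = q·S·CD = 8509 × 28.8 × 0.02702 = 6623 N

D = 6620 N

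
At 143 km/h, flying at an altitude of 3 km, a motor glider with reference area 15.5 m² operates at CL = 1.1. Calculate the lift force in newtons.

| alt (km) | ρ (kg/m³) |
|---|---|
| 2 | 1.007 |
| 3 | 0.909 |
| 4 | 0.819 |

L = 12200 N

At 3 km, from the table: ρ = 0.909 kg/m³.
Convert speed: v = 143 km/h ÷ 3.6 = 39.72 m/s.
Dynamic pressure q = ½ρv² = ½ × 0.909 × 39.72² = 717.1 Pa.
L = q·S·CL = 717.1 × 15.5 × 1.1 = 12200 N ≈ 12.2 kN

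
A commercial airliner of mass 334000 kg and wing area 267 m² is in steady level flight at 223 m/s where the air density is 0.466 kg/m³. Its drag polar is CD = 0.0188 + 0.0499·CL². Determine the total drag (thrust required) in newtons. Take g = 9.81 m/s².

D = 2.31×10^5 N

In steady level flight, lift balances weight: W = mg = 334000 × 9.81 = 3.2765×10^6 N.
q = ½ρv² = ½ × 0.466 × 223² = 11590 Pa.
Required CL = L/(qS) = 3.2765×10^6/(11590·267) = 1.059.
CD = 0.0188 + 0.0499 × 1.059² = 0.07477.
D = q·S·CD = 11590 × 267 × 0.07477 = 2.313×10^5 N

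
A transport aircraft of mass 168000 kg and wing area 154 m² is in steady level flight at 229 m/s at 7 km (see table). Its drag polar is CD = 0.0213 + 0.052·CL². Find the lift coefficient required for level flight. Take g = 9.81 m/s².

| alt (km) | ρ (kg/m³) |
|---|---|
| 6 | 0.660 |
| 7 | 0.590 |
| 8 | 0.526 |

At 7 km, from the table: ρ = 0.590 kg/m³.
Level flight ⇒ L = W = m·g = 168000 × 9.81 = 1.6481×10^6 N.
Dynamic pressure q = 0.5 × 0.59 × 229² = 15470 Pa.
CL = 2W/(ρv²S) = 2×1.6481×10^6/(0.59×229²×154) = 0.6918.

CL = 0.692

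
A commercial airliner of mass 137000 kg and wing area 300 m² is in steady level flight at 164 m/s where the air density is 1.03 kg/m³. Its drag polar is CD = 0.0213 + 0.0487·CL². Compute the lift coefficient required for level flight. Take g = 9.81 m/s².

CL = 0.323

Level flight ⇒ L = W = m·g = 137000 × 9.81 = 1.344×10^6 N.
q = ½ρv² = ½ × 1.03 × 164² = 13850 Pa.
CL = 2W/(ρv²S) = 2×1.344×10^6/(1.03×164²×300) = 0.3234.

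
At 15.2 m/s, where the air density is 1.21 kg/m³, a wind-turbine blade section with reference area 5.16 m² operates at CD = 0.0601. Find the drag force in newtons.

D = 43.3 N

D = ½ρv²S·CD = ½ × 1.21 × 15.2² × 5.16 × 0.0601 = 43.3 N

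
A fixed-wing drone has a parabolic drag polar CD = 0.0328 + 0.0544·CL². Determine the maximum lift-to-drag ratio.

For CD = CD0 + K·CL², (L/D)max occurs at CL* = √(CD0/K) and equals 1/(2√(K·CD0)).
(L/D)max = 1/(2√(0.0544 × 0.0328)) = 1/(2 × 0.04224) = 11.8

(L/D)max = 11.8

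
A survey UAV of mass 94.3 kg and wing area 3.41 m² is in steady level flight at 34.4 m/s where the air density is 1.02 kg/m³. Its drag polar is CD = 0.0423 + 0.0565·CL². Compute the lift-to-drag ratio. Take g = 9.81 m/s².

L/D = 8.37

Level flight ⇒ L = W = m·g = 94.3 × 9.81 = 925.08 N.
q = ½ρv² = ½ × 1.02 × 34.4² = 603.5 Pa.
CL = W/(q·S) = 925.08 / (603.5 × 3.41) = 0.4495.
CD = 0.0423 + 0.0565 × 0.4495² = 0.05372.
L/D = CL/CD = 0.4495 / 0.05372 = 8.37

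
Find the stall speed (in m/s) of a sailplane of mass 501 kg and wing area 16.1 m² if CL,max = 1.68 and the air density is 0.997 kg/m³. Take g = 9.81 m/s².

V_stall = 19.1 m/s

At stall, lift equals weight: L = W = m·g = 501 × 9.81 = 4915 N.
From L = ½ρV²S·CL,max = W: V_stall = √(2W/(ρSCL,max)) = √(2·4915/(0.997·16.1·1.68))
V_stall = √364.5 = 19.1 m/s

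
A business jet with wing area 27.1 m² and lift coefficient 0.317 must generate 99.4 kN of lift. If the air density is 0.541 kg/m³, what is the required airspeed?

L = ½ρv²S·CL ⇒ v = √(2L/(ρ·S·CL))
v = √(2 × 99400 / (0.541 × 27.1 × 0.317)) = √42780 = 207 m/s

v = 207 m/s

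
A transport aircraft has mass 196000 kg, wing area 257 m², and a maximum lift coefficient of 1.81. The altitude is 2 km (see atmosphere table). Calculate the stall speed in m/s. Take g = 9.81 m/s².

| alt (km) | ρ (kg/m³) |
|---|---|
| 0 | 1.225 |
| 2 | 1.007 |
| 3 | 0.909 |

At 2 km, from the table: ρ = 1.007 kg/m³.
Weight W = mg = 196000 × 9.81 = 1.923×10^6 N.
V_stall = √(2W/(ρ·S·CL,max)) = √(2 × 1.923×10^6 / (1.007 × 257 × 1.81))
V_stall = √8209 = 90.6 m/s

V_stall = 90.6 m/s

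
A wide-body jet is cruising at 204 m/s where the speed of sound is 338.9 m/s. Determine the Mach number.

M = 0.602

M = v/a = 204 / 338.9 = 0.602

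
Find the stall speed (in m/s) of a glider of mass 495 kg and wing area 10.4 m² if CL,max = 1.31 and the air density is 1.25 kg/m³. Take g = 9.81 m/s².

Stall occurs when L = W at CL,max. W = mg = 495 × 9.81 = 4856 N.
V_stall = √(2W/(ρ·S·CL,max)) = √(2 × 4856 / (1.25 × 10.4 × 1.31))
V_stall = √570.3 = 23.9 m/s

V_stall = 23.9 m/s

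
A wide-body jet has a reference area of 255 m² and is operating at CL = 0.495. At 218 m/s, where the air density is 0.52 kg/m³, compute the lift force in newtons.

L = ½ρv²S·CL = ½ × 0.52 × 218² × 255 × 0.495 = 1.56×10^6 N ≈ 1560 kN

L = 1.56×10^6 N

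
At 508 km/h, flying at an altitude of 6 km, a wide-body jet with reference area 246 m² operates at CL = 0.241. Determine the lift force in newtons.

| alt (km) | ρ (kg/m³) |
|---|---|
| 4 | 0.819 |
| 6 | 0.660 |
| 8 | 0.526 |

At 6 km, from the table: ρ = 0.660 kg/m³.
Convert speed: v = 508 km/h ÷ 3.6 = 141.1 m/s.
Dynamic pressure q = ½ρv² = ½ × 0.66 × 141.1² = 6571 Pa.
L = q·S·CL = 6571 × 246 × 0.241 = 3.9×10^5 N ≈ 390 kN

L = 3.9×10^5 N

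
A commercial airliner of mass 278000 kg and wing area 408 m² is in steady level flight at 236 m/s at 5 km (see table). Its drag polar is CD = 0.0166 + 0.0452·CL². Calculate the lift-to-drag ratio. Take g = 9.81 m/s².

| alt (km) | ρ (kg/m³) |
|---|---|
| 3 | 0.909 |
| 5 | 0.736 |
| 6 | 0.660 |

At 5 km, from the table: ρ = 0.736 kg/m³.
Level flight ⇒ L = W = m·g = 278000 × 9.81 = 2.7272×10^6 N.
Dynamic pressure q = 0.5 × 0.736 × 236² = 20500 Pa.
CL = W/(q·S) = 2.7272×10^6 / (20500 × 408) = 0.3261.
CD = 0.0166 + 0.0452 × 0.3261² = 0.02141.
L/D = CL/CD = 0.3261 / 0.02141 = 15.2

L/D = 15.2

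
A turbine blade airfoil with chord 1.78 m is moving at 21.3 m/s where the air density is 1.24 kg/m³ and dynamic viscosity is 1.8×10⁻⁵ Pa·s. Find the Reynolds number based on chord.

Re = 2.61×10^6

Re = ρ·v·c/μ = 1.24 × 21.3 × 1.78 / (1.8×10⁻⁵) = 2.61×10^6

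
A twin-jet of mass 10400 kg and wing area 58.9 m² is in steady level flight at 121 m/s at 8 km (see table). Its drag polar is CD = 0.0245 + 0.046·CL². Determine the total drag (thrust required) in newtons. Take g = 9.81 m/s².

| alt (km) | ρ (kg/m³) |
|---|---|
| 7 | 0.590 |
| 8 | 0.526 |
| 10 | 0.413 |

D = 7670 N

At 8 km, from the table: ρ = 0.526 kg/m³.
Level flight ⇒ L = W = m·g = 10400 × 9.81 = 1.0202×10^5 N.
Dynamic pressure q = 0.5 × 0.526 × 121² = 3851 Pa.
CL = 2W/(ρv²S) = 2×1.0202×10^5/(0.526×121²×58.9) = 0.4498.
CD = 0.0245 + 0.046 × 0.4498² = 0.03381.
D = q·S·CD = 3851 × 58.9 × 0.03381 = 7668 N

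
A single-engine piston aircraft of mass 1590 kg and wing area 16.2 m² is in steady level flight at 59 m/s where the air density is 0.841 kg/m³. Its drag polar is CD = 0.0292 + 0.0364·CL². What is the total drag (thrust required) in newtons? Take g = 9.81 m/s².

D = 1070 N

In steady level flight, lift balances weight: W = mg = 1590 × 9.81 = 15598 N.
q = ½ρv² = ½ × 0.841 × 59² = 1464 Pa.
CL = W/(q·S) = 15598 / (1464 × 16.2) = 0.6578.
CD = 0.0292 + 0.0364 × 0.6578² = 0.04495.
D = q·S·CD = 1464 × 16.2 × 0.04495 = 1066 N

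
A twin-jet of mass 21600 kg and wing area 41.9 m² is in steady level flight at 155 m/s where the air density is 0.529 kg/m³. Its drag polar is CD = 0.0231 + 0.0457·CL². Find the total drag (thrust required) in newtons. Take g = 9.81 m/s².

Level flight ⇒ L = W = m·g = 21600 × 9.81 = 2.119×10^5 N.
q = ½ρv² = ½ × 0.529 × 155² = 6355 Pa.
CL = 2W/(ρv²S) = 2×2.119×10^5/(0.529×155²×41.9) = 0.7958.
CD = 0.0231 + 0.0457 × 0.7958² = 0.05204.
D = q·S·CD = 6355 × 41.9 × 0.05204 = 13860 N

D = 13900 N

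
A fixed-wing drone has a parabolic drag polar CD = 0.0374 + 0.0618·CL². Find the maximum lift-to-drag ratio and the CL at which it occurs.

For CD = CD0 + K·CL², (L/D)max occurs at CL* = √(CD0/K) and equals 1/(2√(K·CD0)).
(L/D)max = 1/(2√(0.0618 × 0.0374)) = 1/(2 × 0.04808) = 10.4
CL* = √(0.0374/0.0618) = 0.778

(L/D)max = 10.4, at CL = 0.778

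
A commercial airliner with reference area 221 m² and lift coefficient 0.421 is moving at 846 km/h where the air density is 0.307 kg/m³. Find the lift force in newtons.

L = 7.89×10^5 N

Convert speed: v = 846 km/h ÷ 3.6 = 235 m/s.
L = ½ρv²S·CL = ½ × 0.307 × 235² × 221 × 0.421 = 7.89×10^5 N ≈ 789 kN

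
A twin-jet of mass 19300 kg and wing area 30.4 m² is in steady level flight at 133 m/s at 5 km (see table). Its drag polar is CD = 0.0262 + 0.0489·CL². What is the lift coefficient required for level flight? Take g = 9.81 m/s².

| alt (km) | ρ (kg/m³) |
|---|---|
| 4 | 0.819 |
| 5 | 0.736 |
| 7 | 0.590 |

CL = 0.957

At 5 km, from the table: ρ = 0.736 kg/m³.
In steady level flight, lift balances weight: W = mg = 19300 × 9.81 = 1.8933×10^5 N.
q = ½ρv² = ½ × 0.736 × 133² = 6510 Pa.
Required CL = L/(qS) = 1.8933×10^5/(6510·30.4) = 0.9568.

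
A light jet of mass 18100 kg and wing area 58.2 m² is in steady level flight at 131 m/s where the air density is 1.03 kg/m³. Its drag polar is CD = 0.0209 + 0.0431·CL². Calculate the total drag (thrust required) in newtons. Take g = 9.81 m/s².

In steady level flight, lift balances weight: W = mg = 18100 × 9.81 = 1.7756×10^5 N.
Dynamic pressure q = 0.5 × 1.03 × 131² = 8838 Pa.
CL = W/(q·S) = 1.7756×10^5 / (8838 × 58.2) = 0.3452.
CD = 0.0209 + 0.0431 × 0.3452² = 0.02604.
D = q·S·CD = 8838 × 58.2 × 0.02604 = 13390 N

D = 13400 N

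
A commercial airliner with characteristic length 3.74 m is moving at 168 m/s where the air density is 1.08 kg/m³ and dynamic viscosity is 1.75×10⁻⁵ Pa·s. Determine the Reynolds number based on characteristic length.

Re = ρ·v·c/μ = 1.08 × 168 × 3.74 / (1.75×10⁻⁵) = 3.88×10^7

Re = 3.88×10^7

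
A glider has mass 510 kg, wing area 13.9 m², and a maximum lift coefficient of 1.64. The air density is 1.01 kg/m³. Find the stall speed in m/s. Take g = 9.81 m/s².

At stall, lift equals weight: L = W = m·g = 510 × 9.81 = 5003 N.
From L = ½ρV²S·CL,max = W: V_stall = √(2W/(ρSCL,max)) = √(2·5003/(1.01·13.9·1.64))
V_stall = √434.6 = 20.8 m/s

V_stall = 20.8 m/s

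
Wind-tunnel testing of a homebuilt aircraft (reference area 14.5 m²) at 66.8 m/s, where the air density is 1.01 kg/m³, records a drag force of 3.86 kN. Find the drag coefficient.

CD = 0.118

From D = ½ρv²S·CD, rearranging gives CD = 2D/(ρv²S).
CD = 2 × 3860 / (1.01 × 66.8² × 14.5) = 0.118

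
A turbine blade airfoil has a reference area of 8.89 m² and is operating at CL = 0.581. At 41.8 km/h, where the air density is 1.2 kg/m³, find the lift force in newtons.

L = 418 N

Convert speed: v = 41.8 km/h ÷ 3.6 = 11.61 m/s.
Dynamic pressure q = ½ρv² = ½ × 1.2 × 11.61² = 80.89 Pa.
L = q·S·CL = 80.89 × 8.89 × 0.581 = 418 N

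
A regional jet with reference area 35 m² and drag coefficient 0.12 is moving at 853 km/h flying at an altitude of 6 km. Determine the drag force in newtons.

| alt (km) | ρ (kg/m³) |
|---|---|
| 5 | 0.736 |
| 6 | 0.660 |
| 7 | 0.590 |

D = 77800 N

At 6 km, from the table: ρ = 0.660 kg/m³.
Convert speed: v = 853 km/h ÷ 3.6 = 236.9 m/s.
D = ½ρv²S·CD = ½ × 0.66 × 236.9² × 35 × 0.12 = 77800 N ≈ 77.8 kN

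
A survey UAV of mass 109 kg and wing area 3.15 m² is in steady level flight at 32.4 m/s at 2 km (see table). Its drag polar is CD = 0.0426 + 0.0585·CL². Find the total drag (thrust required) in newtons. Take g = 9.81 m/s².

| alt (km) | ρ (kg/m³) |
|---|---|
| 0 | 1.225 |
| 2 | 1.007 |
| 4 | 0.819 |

At 2 km, from the table: ρ = 1.007 kg/m³.
In steady level flight, lift balances weight: W = mg = 109 × 9.81 = 1069.3 N.
Dynamic pressure q = 0.5 × 1.007 × 32.4² = 528.6 Pa.
Required CL = L/(qS) = 1069.3/(528.6·3.15) = 0.6422.
CD = 0.0426 + 0.0585 × 0.6422² = 0.06673.
D = q·S·CD = 528.6 × 3.15 × 0.06673 = 111.1 N

D = 111 N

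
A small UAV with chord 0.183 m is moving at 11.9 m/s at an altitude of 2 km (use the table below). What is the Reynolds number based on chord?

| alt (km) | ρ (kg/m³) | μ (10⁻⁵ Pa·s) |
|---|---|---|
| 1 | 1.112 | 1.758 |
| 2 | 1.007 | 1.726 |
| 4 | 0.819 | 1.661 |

Re = 1.27×10^5

At 2 km, from the table: ρ = 1.007 kg/m³, μ = 1.726×10⁻⁵ Pa·s.
Re = ρ·v·c/μ = 1.007 × 11.9 × 0.183 / (1.726×10⁻⁵) = 1.27×10^5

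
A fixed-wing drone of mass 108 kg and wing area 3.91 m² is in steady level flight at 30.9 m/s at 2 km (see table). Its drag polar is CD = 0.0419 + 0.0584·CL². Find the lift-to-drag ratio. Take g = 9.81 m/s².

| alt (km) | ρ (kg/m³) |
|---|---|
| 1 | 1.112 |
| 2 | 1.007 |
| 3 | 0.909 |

At 2 km, from the table: ρ = 1.007 kg/m³.
In steady level flight, lift balances weight: W = mg = 108 × 9.81 = 1059.5 N.
q = ½ρv² = ½ × 1.007 × 30.9² = 480.7 Pa.
CL = W/(q·S) = 1059.5 / (480.7 × 3.91) = 0.5636.
CD = 0.0419 + 0.0584 × 0.5636² = 0.06045.
L/D = CL/CD = 0.5636 / 0.06045 = 9.32

L/D = 9.32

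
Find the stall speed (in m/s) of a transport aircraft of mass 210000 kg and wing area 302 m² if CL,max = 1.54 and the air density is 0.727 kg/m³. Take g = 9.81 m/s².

At stall, lift equals weight: L = W = m·g = 210000 × 9.81 = 2.06×10^6 N.
V_stall = √(2W/(ρ·S·CL,max)) = √(2 × 2.06×10^6 / (0.727 × 302 × 1.54))
V_stall = √12190 = 110 m/s

V_stall = 110 m/s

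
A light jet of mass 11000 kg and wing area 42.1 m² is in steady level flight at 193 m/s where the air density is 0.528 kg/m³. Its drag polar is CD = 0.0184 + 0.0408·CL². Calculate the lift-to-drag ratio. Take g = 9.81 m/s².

L/D = 12.3

Weight W = mg = 11000 × 9.81 = 1.0791×10^5 N; in level flight L = W.
q = ½ρv² = ½ × 0.528 × 193² = 9834 Pa.
CL = 2W/(ρv²S) = 2×1.0791×10^5/(0.528×193²×42.1) = 0.2607.
CD = 0.0184 + 0.0408 × 0.2607² = 0.02117.
L/D = CL/CD = 0.2607 / 0.02117 = 12.3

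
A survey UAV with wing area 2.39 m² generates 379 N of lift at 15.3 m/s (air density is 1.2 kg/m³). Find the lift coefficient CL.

CL = 1.13

From L = ½ρv²S·CL, rearranging gives CL = 2L/(ρv²S).
CL = 2 × 379 / (1.2 × 15.3² × 2.39) = 1.13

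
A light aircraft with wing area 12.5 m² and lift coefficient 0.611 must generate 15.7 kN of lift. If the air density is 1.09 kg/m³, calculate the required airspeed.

L = ½ρv²S·CL ⇒ v = √(2L/(ρ·S·CL))
v = √(2 × 15700 / (1.09 × 12.5 × 0.611)) = √3772 = 61.4 m/s

v = 61.4 m/s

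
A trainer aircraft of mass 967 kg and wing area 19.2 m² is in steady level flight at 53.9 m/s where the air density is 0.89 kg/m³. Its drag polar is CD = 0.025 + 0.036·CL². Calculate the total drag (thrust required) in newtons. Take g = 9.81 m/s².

In steady level flight, lift balances weight: W = mg = 967 × 9.81 = 9486.3 N.
Dynamic pressure q = 0.5 × 0.89 × 53.9² = 1293 Pa.
CL = 2W/(ρv²S) = 2×9486.3/(0.89×53.9²×19.2) = 0.3822.
CD = 0.025 + 0.036 × 0.3822² = 0.03026.
D = q·S·CD = 1293 × 19.2 × 0.03026 = 751.1 N

D = 751 N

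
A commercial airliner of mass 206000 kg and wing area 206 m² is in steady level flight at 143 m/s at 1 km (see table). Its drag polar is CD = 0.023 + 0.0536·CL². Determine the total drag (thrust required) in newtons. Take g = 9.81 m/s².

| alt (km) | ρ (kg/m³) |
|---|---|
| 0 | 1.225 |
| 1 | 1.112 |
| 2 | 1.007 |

D = 1.47×10^5 N

At 1 km, from the table: ρ = 1.112 kg/m³.
Level flight ⇒ L = W = m·g = 206000 × 9.81 = 2.0209×10^6 N.
Dynamic pressure q = 0.5 × 1.112 × 143² = 11370 Pa.
CL = 2W/(ρv²S) = 2×2.0209×10^6/(1.112×143²×206) = 0.8628.
CD = 0.023 + 0.0536 × 0.8628² = 0.0629.
D = q·S·CD = 11370 × 206 × 0.0629 = 1.473×10^5 N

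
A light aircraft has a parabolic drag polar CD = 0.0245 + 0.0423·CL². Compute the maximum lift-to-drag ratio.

For CD = CD0 + K·CL², (L/D)max occurs at CL* = √(CD0/K) and equals 1/(2√(K·CD0)).
(L/D)max = 1/(2√(0.0423 × 0.0245)) = 1/(2 × 0.03219) = 15.5

(L/D)max = 15.5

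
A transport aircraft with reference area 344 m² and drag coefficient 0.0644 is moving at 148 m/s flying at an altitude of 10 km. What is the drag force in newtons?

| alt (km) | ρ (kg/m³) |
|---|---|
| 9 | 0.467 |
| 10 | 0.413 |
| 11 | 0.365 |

At 10 km, from the table: ρ = 0.413 kg/m³.
Dynamic pressure q = ½ρv² = ½ × 0.413 × 148² = 4523 Pa.
D = q·S·CD = 4523 × 344 × 0.0644 = 1×10^5 N ≈ 100 kN

D = 1×10^5 N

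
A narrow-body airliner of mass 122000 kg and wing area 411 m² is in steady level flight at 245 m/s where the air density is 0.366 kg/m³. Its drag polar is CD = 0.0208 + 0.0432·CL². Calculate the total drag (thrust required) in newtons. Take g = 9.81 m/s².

D = 1.08×10^5 N

In steady level flight, lift balances weight: W = mg = 122000 × 9.81 = 1.1968×10^6 N.
Dynamic pressure q = 0.5 × 0.366 × 245² = 10980 Pa.
CL = W/(q·S) = 1.1968×10^6 / (10980 × 411) = 0.2651.
CD = 0.0208 + 0.0432 × 0.2651² = 0.02384.
D = q·S·CD = 10980 × 411 × 0.02384 = 1.076×10^5 N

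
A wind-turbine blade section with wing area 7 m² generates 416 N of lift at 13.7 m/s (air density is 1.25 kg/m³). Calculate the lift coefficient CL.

From L = ½ρv²S·CL, rearranging gives CL = 2L/(ρv²S).
CL = 2 × 416 / (1.25 × 13.7² × 7) = 0.507

CL = 0.507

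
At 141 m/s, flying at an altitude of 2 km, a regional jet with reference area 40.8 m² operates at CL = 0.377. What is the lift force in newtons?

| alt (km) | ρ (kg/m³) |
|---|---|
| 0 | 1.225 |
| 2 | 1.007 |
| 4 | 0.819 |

At 2 km, from the table: ρ = 1.007 kg/m³.
L = ½ρv²S·CL = ½ × 1.007 × 141² × 40.8 × 0.377 = 1.54×10^5 N ≈ 154 kN

L = 1.54×10^5 N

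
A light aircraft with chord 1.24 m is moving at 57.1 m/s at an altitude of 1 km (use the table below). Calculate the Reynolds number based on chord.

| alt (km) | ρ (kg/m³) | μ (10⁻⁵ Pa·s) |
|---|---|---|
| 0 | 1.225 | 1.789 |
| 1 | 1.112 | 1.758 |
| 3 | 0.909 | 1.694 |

At 1 km, from the table: ρ = 1.112 kg/m³, μ = 1.758×10⁻⁵ Pa·s.
Re = ρ·v·c/μ = 1.112 × 57.1 × 1.24 / (1.758×10⁻⁵) = 4.48×10^6

Re = 4.48×10^6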